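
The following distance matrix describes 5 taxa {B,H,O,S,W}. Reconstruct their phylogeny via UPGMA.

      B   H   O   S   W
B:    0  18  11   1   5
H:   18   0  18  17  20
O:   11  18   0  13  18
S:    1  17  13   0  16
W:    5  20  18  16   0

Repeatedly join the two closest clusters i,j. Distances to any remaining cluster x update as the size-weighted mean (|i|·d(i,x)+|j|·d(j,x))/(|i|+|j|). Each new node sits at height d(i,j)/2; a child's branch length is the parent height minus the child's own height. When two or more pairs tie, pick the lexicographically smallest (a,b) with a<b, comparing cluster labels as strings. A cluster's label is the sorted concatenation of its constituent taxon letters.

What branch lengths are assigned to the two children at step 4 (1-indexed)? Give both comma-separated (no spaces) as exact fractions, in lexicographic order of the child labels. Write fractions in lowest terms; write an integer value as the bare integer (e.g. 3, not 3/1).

17/8,73/8

step 1: merge (B,S) at d=1; branch lengths B→1/2, S→1/2; new cluster BS
  updated: d(BS,H)=35/2, d(BS,O)=12, d(BS,W)=21/2
step 2: merge (BS,W) at d=21/2; branch lengths BS→19/4, W→21/4; new cluster BSW
  updated: d(BSW,H)=55/3, d(BSW,O)=14
step 3: merge (BSW,O) at d=14; branch lengths BSW→7/4, O→7; new cluster BOSW
  updated: d(BOSW,H)=73/4
step 4: merge (BOSW,H) at d=73/4; branch lengths BOSW→17/8, H→73/8; new cluster BHOSW
final tree: ((((B:1/2,S:1/2):19/4,W:21/4):7/4,O:7):17/8,H:73/8)
total length: 31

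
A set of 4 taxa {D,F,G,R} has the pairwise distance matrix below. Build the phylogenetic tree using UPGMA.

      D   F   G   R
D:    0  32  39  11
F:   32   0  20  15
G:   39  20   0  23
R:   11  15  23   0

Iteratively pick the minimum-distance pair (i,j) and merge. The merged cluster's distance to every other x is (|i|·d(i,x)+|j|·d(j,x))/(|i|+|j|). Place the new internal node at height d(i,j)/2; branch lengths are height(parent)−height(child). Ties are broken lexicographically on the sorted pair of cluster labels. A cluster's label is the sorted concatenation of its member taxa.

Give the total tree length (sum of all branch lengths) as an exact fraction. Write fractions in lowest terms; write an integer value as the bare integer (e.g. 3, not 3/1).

171/4

iteration 1: select D,R (d=11); attach at lengths (11/2, 11/2); label the merged cluster DR
  updated: d(DR,F)=47/2, d(DR,G)=31
iteration 2: select F,G (d=20); attach at lengths (10, 10); label the merged cluster FG
  updated: d(DR,FG)=109/4
iteration 3: select DR,FG (d=109/4); attach at lengths (65/8, 29/8); label the merged cluster DFGR
final tree: ((D:11/2,R:11/2):65/8,(F:10,G:10):29/8)
total length: 171/4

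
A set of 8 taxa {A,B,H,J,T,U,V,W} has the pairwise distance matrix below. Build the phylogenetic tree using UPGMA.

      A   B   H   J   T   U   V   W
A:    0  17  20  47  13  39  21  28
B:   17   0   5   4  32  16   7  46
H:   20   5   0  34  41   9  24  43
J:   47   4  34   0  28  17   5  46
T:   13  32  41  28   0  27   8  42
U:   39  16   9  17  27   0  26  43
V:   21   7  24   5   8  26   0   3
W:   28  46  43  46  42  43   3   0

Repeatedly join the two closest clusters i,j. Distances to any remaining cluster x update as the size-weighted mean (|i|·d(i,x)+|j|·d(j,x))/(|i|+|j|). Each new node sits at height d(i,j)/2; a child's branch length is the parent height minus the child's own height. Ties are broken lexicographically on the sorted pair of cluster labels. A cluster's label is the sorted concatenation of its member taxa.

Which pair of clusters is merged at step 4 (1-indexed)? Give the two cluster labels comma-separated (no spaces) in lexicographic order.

iteration 1: select V,W (d=3); attach at lengths (3/2, 3/2); label the merged cluster VW
  updated: d(A,VW)=49/2, d(B,VW)=53/2, d(H,VW)=67/2, d(J,VW)=51/2, d(T,VW)=25, d(U,VW)=69/2
iteration 2: select B,J (d=4); attach at lengths (2, 2); label the merged cluster BJ
  updated: d(A,BJ)=32, d(BJ,H)=39/2, d(BJ,T)=30, d(BJ,U)=33/2, d(BJ,VW)=26
iteration 3: select H,U (d=9); attach at lengths (9/2, 9/2); label the merged cluster HU
  updated: d(A,HU)=59/2, d(BJ,HU)=18, d(HU,T)=34, d(HU,VW)=34
iteration 4: select A,T (d=13); attach at lengths (13/2, 13/2); label the merged cluster AT
  updated: d(AT,BJ)=31, d(AT,HU)=127/4, d(AT,VW)=99/4
iteration 5: select BJ,HU (d=18); attach at lengths (7, 9/2); label the merged cluster BHJU
  updated: d(AT,BHJU)=251/8, d(BHJU,VW)=30
iteration 6: select AT,VW (d=99/4); attach at lengths (47/8, 87/8); label the merged cluster ATVW
  updated: d(ATVW,BHJU)=491/16
iteration 7: select ATVW,BHJU (d=491/16); attach at lengths (95/32, 203/32); label the merged cluster ABHJTUVW
final tree: (((A:13/2,T:13/2):47/8,(V:3/2,W:3/2):87/8):95/32,((B:2,J:2):7,(H:9/2,U:9/2):9/2):203/32)
total length: 1065/16

A,T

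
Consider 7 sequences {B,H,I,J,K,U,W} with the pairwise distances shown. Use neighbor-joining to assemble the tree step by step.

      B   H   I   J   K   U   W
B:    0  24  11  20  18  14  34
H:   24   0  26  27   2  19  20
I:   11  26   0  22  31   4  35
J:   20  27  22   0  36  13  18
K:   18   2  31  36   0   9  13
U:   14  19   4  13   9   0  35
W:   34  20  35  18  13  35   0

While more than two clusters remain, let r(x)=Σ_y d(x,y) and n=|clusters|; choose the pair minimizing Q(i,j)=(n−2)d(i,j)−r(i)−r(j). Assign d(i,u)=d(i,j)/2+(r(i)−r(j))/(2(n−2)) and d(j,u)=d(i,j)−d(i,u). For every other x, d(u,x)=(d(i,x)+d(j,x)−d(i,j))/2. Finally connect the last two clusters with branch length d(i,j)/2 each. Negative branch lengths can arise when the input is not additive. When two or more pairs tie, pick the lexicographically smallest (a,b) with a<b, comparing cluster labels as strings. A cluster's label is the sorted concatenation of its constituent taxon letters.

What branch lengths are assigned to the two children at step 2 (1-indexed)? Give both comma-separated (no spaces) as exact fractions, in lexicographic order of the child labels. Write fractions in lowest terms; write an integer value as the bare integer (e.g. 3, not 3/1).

step 1: merge (H,K) at d=2, Q=-217; branch lengths H→19/10, K→1/10; new cluster HK
  updated: d(B,HK)=20, d(HK,I)=55/2, d(HK,J)=61/2, d(HK,U)=13, d(HK,W)=31/2
step 2: merge (HK,W) at d=31/2, Q=-182; branch lengths HK→31/8, W→93/8; new cluster HKW
  updated: d(B,HKW)=77/4, d(HKW,I)=47/2, d(HKW,J)=33/2, d(HKW,U)=65/4
step 3: merge (HKW,J) at d=33/2, Q=-195/2; branch lengths HKW→107/12, J→91/12; new cluster HJKW
  updated: d(B,HJKW)=91/8, d(HJKW,I)=29/2, d(HJKW,U)=51/8
step 4: merge (B,HJKW) at d=91/8, Q=-367/8; branch lengths B→215/32, HJKW→149/32; new cluster BHJKW
  updated: d(BHJKW,I)=113/16, d(BHJKW,U)=9/2
step 5: merge (BHJKW,I) at d=113/16, Q=-249/16; branch lengths BHJKW→121/32, I→105/32; new cluster BHIJKW
  updated: d(BHIJKW,U)=23/32
step 6: merge (BHIJKW,U) at d=23/32; branch lengths BHIJKW→23/64, U→23/64; new cluster BHIJKUW
final tree: (((B:215/32,(((H:19/10,K:1/10):31/8,W:93/8):107/12,J:91/12):149/32):121/32,I:105/32):23/64,U:23/64)
total length: 1701/32

31/8,93/8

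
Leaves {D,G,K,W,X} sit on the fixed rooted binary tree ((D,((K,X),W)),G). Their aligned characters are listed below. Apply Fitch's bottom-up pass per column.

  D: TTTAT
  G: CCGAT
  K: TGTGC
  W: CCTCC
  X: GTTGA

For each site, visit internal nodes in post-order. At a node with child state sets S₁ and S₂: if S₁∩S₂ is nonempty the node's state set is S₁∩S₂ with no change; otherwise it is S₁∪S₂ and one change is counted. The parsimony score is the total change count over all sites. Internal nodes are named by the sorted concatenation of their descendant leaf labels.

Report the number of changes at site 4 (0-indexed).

2

[col 0] KX: children K:{T}, X:{G} ∪→ {G,T}; cost 1
[col 0] KWX: children KX:{G,T}, W:{C} ∪→ {C,G,T}; cost 1
[col 0] DKWX: children D:{T}, KWX:{C,G,T} ∩→ {T}; cost 0
[col 0] DGKWX: children DKWX:{T}, G:{C} ∪→ {C,T}; cost 1
[col 1] KX: children K:{G}, X:{T} ∪→ {G,T}; cost 1
[col 1] KWX: children KX:{G,T}, W:{C} ∪→ {C,G,T}; cost 1
[col 1] DKWX: children D:{T}, KWX:{C,G,T} ∩→ {T}; cost 0
[col 1] DGKWX: children DKWX:{T}, G:{C} ∪→ {C,T}; cost 1
[col 2] KX: children K:{T}, X:{T} ∩→ {T}; cost 0
[col 2] KWX: children KX:{T}, W:{T} ∩→ {T}; cost 0
[col 2] DKWX: children D:{T}, KWX:{T} ∩→ {T}; cost 0
[col 2] DGKWX: children DKWX:{T}, G:{G} ∪→ {G,T}; cost 1
[col 3] KX: children K:{G}, X:{G} ∩→ {G}; cost 0
[col 3] KWX: children KX:{G}, W:{C} ∪→ {C,G}; cost 1
[col 3] DKWX: children D:{A}, KWX:{C,G} ∪→ {A,C,G}; cost 1
[col 3] DGKWX: children DKWX:{A,C,G}, G:{A} ∩→ {A}; cost 0
[col 4] KX: children K:{C}, X:{A} ∪→ {A,C}; cost 1
[col 4] KWX: children KX:{A,C}, W:{C} ∩→ {C}; cost 0
[col 4] DKWX: children D:{T}, KWX:{C} ∪→ {C,T}; cost 1
[col 4] DGKWX: children DKWX:{C,T}, G:{T} ∩→ {T}; cost 0
per-site changes: [3, 3, 1, 2, 2]; total = 11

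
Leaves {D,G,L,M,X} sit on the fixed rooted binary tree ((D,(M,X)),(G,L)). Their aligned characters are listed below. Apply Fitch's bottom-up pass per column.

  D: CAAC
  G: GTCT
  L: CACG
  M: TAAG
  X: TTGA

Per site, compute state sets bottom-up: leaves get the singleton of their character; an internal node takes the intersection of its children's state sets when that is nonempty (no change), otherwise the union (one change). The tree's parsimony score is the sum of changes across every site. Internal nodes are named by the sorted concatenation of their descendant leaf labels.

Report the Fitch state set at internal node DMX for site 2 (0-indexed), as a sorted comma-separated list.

A

MX@0: {T} ∩ {T} = {T} (intersection, +0)
DMX@0: {C} ∪ {T} = {C,T} (union, +1)
GL@0: {G} ∪ {C} = {C,G} (union, +1)
DGLMX@0: {C,T} ∩ {C,G} = {C} (intersection, +0)
MX@1: {A} ∪ {T} = {A,T} (union, +1)
DMX@1: {A} ∩ {A,T} = {A} (intersection, +0)
GL@1: {T} ∪ {A} = {A,T} (union, +1)
DGLMX@1: {A} ∩ {A,T} = {A} (intersection, +0)
MX@2: {A} ∪ {G} = {A,G} (union, +1)
DMX@2: {A} ∩ {A,G} = {A} (intersection, +0)
GL@2: {C} ∩ {C} = {C} (intersection, +0)
DGLMX@2: {A} ∪ {C} = {A,C} (union, +1)
MX@3: {G} ∪ {A} = {A,G} (union, +1)
DMX@3: {C} ∪ {A,G} = {A,C,G} (union, +1)
GL@3: {T} ∪ {G} = {G,T} (union, +1)
DGLMX@3: {A,C,G} ∩ {G,T} = {G} (intersection, +0)
per-site changes: [2, 2, 2, 3]; total = 9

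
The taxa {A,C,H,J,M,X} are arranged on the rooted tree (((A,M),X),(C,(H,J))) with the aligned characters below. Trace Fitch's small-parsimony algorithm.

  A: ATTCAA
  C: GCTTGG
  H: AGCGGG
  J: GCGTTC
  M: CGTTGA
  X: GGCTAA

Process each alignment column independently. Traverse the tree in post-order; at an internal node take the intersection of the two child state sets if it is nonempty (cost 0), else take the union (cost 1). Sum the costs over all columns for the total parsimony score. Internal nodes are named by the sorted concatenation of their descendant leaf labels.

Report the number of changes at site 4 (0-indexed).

3

AM@0: {A} ∪ {C} = {A,C} (union, +1)
AMX@0: {A,C} ∪ {G} = {A,C,G} (union, +1)
HJ@0: {A} ∪ {G} = {A,G} (union, +1)
CHJ@0: {G} ∩ {A,G} = {G} (intersection, +0)
ACHJMX@0: {A,C,G} ∩ {G} = {G} (intersection, +0)
AM@1: {T} ∪ {G} = {G,T} (union, +1)
AMX@1: {G,T} ∩ {G} = {G} (intersection, +0)
HJ@1: {G} ∪ {C} = {C,G} (union, +1)
CHJ@1: {C} ∩ {C,G} = {C} (intersection, +0)
ACHJMX@1: {G} ∪ {C} = {C,G} (union, +1)
AM@2: {T} ∩ {T} = {T} (intersection, +0)
AMX@2: {T} ∪ {C} = {C,T} (union, +1)
HJ@2: {C} ∪ {G} = {C,G} (union, +1)
CHJ@2: {T} ∪ {C,G} = {C,G,T} (union, +1)
ACHJMX@2: {C,T} ∩ {C,G,T} = {C,T} (intersection, +0)
AM@3: {C} ∪ {T} = {C,T} (union, +1)
AMX@3: {C,T} ∩ {T} = {T} (intersection, +0)
HJ@3: {G} ∪ {T} = {G,T} (union, +1)
CHJ@3: {T} ∩ {G,T} = {T} (intersection, +0)
ACHJMX@3: {T} ∩ {T} = {T} (intersection, +0)
AM@4: {A} ∪ {G} = {A,G} (union, +1)
AMX@4: {A,G} ∩ {A} = {A} (intersection, +0)
HJ@4: {G} ∪ {T} = {G,T} (union, +1)
CHJ@4: {G} ∩ {G,T} = {G} (intersection, +0)
ACHJMX@4: {A} ∪ {G} = {A,G} (union, +1)
AM@5: {A} ∩ {A} = {A} (intersection, +0)
AMX@5: {A} ∩ {A} = {A} (intersection, +0)
HJ@5: {G} ∪ {C} = {C,G} (union, +1)
CHJ@5: {G} ∩ {C,G} = {G} (intersection, +0)
ACHJMX@5: {A} ∪ {G} = {A,G} (union, +1)
per-site changes: [3, 3, 3, 2, 3, 2]; total = 16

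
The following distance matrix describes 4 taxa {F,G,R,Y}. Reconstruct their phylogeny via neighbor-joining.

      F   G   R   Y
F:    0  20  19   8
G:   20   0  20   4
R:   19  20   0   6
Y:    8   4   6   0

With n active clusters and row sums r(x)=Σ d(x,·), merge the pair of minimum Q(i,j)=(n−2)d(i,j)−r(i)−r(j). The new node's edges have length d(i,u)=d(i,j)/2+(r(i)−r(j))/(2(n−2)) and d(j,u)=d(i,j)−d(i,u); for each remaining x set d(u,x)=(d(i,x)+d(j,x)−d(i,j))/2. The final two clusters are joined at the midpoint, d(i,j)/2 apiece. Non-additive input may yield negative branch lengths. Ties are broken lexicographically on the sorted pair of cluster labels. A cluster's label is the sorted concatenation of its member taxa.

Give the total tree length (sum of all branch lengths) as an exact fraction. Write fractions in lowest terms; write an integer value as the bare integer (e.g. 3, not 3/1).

step 1: merge (F,R) at d=19, Q=-54; branch lengths F→10, R→9; new cluster FR
  updated: d(FR,G)=21/2, d(FR,Y)=-5/2
step 2: merge (FR,G) at d=21/2, Q=-12; branch lengths FR→2, G→17/2; new cluster FGR
  updated: d(FGR,Y)=-9/2
step 3: merge (FGR,Y) at d=-9/2; branch lengths FGR→-9/4, Y→-9/4; new cluster FGRY
final tree: (((F:10,R:9):2,G:17/2):-9/4,Y:-9/4)
total length: 25

25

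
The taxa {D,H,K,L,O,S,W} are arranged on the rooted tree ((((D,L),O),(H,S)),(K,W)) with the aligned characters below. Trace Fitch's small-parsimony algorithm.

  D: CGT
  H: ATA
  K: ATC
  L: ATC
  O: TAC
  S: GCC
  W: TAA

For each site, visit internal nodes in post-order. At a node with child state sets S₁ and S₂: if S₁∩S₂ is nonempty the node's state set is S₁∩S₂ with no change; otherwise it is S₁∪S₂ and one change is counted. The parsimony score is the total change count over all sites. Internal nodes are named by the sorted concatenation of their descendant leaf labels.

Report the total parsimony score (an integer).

site 0, node DL: D={C} ∪ L={A} → {A,C} (+1)
site 0, node DLO: DL={A,C} ∪ O={T} → {A,C,T} (+1)
site 0, node HS: H={A} ∪ S={G} → {A,G} (+1)
site 0, node DHLOS: DLO={A,C,T} ∩ HS={A,G} → {A} (+0)
site 0, node KW: K={A} ∪ W={T} → {A,T} (+1)
site 0, node DHKLOSW: DHLOS={A} ∩ KW={A,T} → {A} (+0)
site 1, node DL: D={G} ∪ L={T} → {G,T} (+1)
site 1, node DLO: DL={G,T} ∪ O={A} → {A,G,T} (+1)
site 1, node HS: H={T} ∪ S={C} → {C,T} (+1)
site 1, node DHLOS: DLO={A,G,T} ∩ HS={C,T} → {T} (+0)
site 1, node KW: K={T} ∪ W={A} → {A,T} (+1)
site 1, node DHKLOSW: DHLOS={T} ∩ KW={A,T} → {T} (+0)
site 2, node DL: D={T} ∪ L={C} → {C,T} (+1)
site 2, node DLO: DL={C,T} ∩ O={C} → {C} (+0)
site 2, node HS: H={A} ∪ S={C} → {A,C} (+1)
site 2, node DHLOS: DLO={C} ∩ HS={A,C} → {C} (+0)
site 2, node KW: K={C} ∪ W={A} → {A,C} (+1)
site 2, node DHKLOSW: DHLOS={C} ∩ KW={A,C} → {C} (+0)
per-site changes: [4, 4, 3]; total = 11

11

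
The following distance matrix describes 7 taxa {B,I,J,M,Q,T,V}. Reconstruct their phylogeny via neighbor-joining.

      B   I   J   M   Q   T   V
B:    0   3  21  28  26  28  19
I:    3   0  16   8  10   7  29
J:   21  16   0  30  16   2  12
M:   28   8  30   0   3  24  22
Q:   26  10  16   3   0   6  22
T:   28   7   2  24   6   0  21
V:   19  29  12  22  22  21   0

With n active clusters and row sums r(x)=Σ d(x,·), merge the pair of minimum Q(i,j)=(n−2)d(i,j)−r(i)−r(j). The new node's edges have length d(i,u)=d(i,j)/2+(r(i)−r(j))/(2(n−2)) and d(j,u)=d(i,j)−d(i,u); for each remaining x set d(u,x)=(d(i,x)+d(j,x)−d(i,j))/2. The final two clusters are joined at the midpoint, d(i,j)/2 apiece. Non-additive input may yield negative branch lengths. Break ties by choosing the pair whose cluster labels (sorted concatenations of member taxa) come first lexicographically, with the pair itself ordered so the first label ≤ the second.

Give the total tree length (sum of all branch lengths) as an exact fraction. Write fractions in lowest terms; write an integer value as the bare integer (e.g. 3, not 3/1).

42

step 1: merge (B,I) at d=3, Q=-183; branch lengths B→67/10, I→-37/10; new cluster BI
  updated: d(BI,J)=17, d(BI,M)=33/2, d(BI,Q)=33/2, d(BI,T)=16, d(BI,V)=45/2
step 2: merge (M,Q) at d=3, Q=-147; branch lengths M→11/2, Q→-5/2; new cluster MQ
  updated: d(BI,MQ)=15, d(J,MQ)=43/2, d(MQ,T)=27/2, d(MQ,V)=41/2
step 3: merge (J,T) at d=2, Q=-99; branch lengths J→1, T→1; new cluster JT
  updated: d(BI,JT)=31/2, d(JT,MQ)=33/2, d(JT,V)=31/2
step 4: merge (BI,MQ) at d=15, Q=-75; branch lengths BI→31/4, MQ→29/4; new cluster BIMQ
  updated: d(BIMQ,JT)=17/2, d(BIMQ,V)=14
step 5: merge (BIMQ,JT) at d=17/2, Q=-38; branch lengths BIMQ→7/2, JT→5; new cluster BIJMQT
  updated: d(BIJMQT,V)=21/2
step 6: merge (BIJMQT,V) at d=21/2; branch lengths BIJMQT→21/4, V→21/4; new cluster BIJMQTV
final tree: ((((B:67/10,I:-37/10):31/4,(M:11/2,Q:-5/2):29/4):7/2,(J:1,T:1):5):21/4,V:21/4)
total length: 42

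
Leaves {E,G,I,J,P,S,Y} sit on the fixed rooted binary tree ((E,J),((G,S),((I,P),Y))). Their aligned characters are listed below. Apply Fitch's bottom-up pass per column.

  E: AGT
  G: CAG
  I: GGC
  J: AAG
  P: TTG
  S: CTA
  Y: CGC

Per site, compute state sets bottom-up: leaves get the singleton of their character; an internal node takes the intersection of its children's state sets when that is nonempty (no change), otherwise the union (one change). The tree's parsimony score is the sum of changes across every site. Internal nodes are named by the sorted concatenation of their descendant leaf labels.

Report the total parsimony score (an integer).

11

EJ@0: {A} ∩ {A} = {A} (intersection, +0)
GS@0: {C} ∩ {C} = {C} (intersection, +0)
IP@0: {G} ∪ {T} = {G,T} (union, +1)
IPY@0: {G,T} ∪ {C} = {C,G,T} (union, +1)
GIPSY@0: {C} ∩ {C,G,T} = {C} (intersection, +0)
EGIJPSY@0: {A} ∪ {C} = {A,C} (union, +1)
EJ@1: {G} ∪ {A} = {A,G} (union, +1)
GS@1: {A} ∪ {T} = {A,T} (union, +1)
IP@1: {G} ∪ {T} = {G,T} (union, +1)
IPY@1: {G,T} ∩ {G} = {G} (intersection, +0)
GIPSY@1: {A,T} ∪ {G} = {A,G,T} (union, +1)
EGIJPSY@1: {A,G} ∩ {A,G,T} = {A,G} (intersection, +0)
EJ@2: {T} ∪ {G} = {G,T} (union, +1)
GS@2: {G} ∪ {A} = {A,G} (union, +1)
IP@2: {C} ∪ {G} = {C,G} (union, +1)
IPY@2: {C,G} ∩ {C} = {C} (intersection, +0)
GIPSY@2: {A,G} ∪ {C} = {A,C,G} (union, +1)
EGIJPSY@2: {G,T} ∩ {A,C,G} = {G} (intersection, +0)
per-site changes: [3, 4, 4]; total = 11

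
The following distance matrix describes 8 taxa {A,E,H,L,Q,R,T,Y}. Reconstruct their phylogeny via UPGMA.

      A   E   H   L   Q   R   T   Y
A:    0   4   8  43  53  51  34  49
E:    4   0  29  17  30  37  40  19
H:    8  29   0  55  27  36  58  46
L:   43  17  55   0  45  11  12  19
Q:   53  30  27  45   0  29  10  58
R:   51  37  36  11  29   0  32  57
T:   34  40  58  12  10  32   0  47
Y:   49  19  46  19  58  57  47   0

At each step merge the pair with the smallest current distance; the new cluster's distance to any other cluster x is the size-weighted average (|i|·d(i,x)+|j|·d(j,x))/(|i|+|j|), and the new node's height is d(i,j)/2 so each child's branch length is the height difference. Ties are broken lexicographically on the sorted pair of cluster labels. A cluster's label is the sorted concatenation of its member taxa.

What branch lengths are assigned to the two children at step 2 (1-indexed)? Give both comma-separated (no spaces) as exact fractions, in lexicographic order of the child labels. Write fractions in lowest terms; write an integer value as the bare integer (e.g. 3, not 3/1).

1. join A+E (d=4) ⇒ AE; edges |A|=2, |E|=2
  updated: d(AE,H)=37/2, d(AE,L)=30, d(AE,Q)=83/2, d(AE,R)=44, d(AE,T)=37, d(AE,Y)=34
2. join Q+T (d=10) ⇒ QT; edges |Q|=5, |T|=5
  updated: d(AE,QT)=157/4, d(H,QT)=85/2, d(L,QT)=57/2, d(QT,R)=61/2, d(QT,Y)=105/2
3. join L+R (d=11) ⇒ LR; edges |L|=11/2, |R|=11/2
  updated: d(AE,LR)=37, d(H,LR)=91/2, d(LR,QT)=59/2, d(LR,Y)=38
4. join AE+H (d=37/2) ⇒ AEH; edges |AE|=29/4, |H|=37/4
  updated: d(AEH,LR)=239/6, d(AEH,QT)=121/3, d(AEH,Y)=38
5. join LR+QT (d=59/2) ⇒ LQRT; edges |LR|=37/4, |QT|=39/4
  updated: d(AEH,LQRT)=481/12, d(LQRT,Y)=181/4
6. join AEH+Y (d=38) ⇒ AEHY; edges |AEH|=39/4, |Y|=19
  updated: d(AEHY,LQRT)=331/8
7. join AEHY+LQRT (d=331/8) ⇒ AEHLQRTY; edges |AEHY|=27/16, |LQRT|=95/16
final tree: ((((A:2,E:2):29/4,H:37/4):39/4,Y:19):27/16,((L:11/2,R:11/2):37/4,(Q:5,T:5):39/4):95/16)
total length: 775/8

5,5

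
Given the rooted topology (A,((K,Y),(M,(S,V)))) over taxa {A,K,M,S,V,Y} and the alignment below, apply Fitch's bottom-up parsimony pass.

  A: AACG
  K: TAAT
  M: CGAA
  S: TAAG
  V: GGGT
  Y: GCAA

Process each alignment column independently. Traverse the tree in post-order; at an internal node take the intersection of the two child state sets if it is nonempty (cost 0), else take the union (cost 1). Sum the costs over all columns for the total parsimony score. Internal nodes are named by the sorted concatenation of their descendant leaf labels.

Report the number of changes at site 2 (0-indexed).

2

KY@0: {T} ∪ {G} = {G,T} (union, +1)
SV@0: {T} ∪ {G} = {G,T} (union, +1)
MSV@0: {C} ∪ {G,T} = {C,G,T} (union, +1)
KMSVY@0: {G,T} ∩ {C,G,T} = {G,T} (intersection, +0)
AKMSVY@0: {A} ∪ {G,T} = {A,G,T} (union, +1)
KY@1: {A} ∪ {C} = {A,C} (union, +1)
SV@1: {A} ∪ {G} = {A,G} (union, +1)
MSV@1: {G} ∩ {A,G} = {G} (intersection, +0)
KMSVY@1: {A,C} ∪ {G} = {A,C,G} (union, +1)
AKMSVY@1: {A} ∩ {A,C,G} = {A} (intersection, +0)
KY@2: {A} ∩ {A} = {A} (intersection, +0)
SV@2: {A} ∪ {G} = {A,G} (union, +1)
MSV@2: {A} ∩ {A,G} = {A} (intersection, +0)
KMSVY@2: {A} ∩ {A} = {A} (intersection, +0)
AKMSVY@2: {C} ∪ {A} = {A,C} (union, +1)
KY@3: {T} ∪ {A} = {A,T} (union, +1)
SV@3: {G} ∪ {T} = {G,T} (union, +1)
MSV@3: {A} ∪ {G,T} = {A,G,T} (union, +1)
KMSVY@3: {A,T} ∩ {A,G,T} = {A,T} (intersection, +0)
AKMSVY@3: {G} ∪ {A,T} = {A,G,T} (union, +1)
per-site changes: [4, 3, 2, 4]; total = 13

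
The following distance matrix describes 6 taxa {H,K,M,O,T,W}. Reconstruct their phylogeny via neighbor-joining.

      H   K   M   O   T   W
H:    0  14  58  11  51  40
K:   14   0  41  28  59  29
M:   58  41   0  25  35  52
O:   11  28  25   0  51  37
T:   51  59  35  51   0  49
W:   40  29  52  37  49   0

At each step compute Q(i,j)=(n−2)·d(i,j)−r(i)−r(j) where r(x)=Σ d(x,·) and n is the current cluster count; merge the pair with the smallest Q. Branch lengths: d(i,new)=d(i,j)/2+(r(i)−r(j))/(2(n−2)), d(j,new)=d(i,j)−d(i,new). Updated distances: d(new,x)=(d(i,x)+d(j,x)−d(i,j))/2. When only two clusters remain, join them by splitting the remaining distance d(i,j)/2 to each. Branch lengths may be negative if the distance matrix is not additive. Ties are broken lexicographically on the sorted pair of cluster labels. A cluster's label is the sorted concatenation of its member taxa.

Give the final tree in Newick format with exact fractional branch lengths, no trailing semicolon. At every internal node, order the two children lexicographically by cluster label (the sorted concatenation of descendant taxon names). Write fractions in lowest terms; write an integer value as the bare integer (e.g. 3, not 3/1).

((((H:77/12,O:55/12):103/16,K:145/16):83/16,(M:53/4,T:87/4):239/16):289/32,W:289/32)

iteration 1: select M,T (d=35, Q=-316); attach at lengths (53/4, 87/4); label the merged cluster MT
  updated: d(H,MT)=37, d(K,MT)=65/2, d(MT,O)=41/2, d(MT,W)=33
iteration 2: select H,O (d=11, Q=-331/2); attach at lengths (77/12, 55/12); label the merged cluster HO
  updated: d(HO,K)=31/2, d(HO,MT)=93/4, d(HO,W)=33
iteration 3: select HO,K (d=31/2, Q=-471/4); attach at lengths (103/16, 145/16); label the merged cluster HKO
  updated: d(HKO,MT)=161/8, d(HKO,W)=93/4
iteration 4: select HKO,MT (d=161/8, Q=-611/8); attach at lengths (83/16, 239/16); label the merged cluster HKMOT
  updated: d(HKMOT,W)=289/16
iteration 5: select HKMOT,W (d=289/16); attach at lengths (289/32, 289/32); label the merged cluster HKMOTW
final tree: ((((H:77/12,O:55/12):103/16,K:145/16):83/16,(M:53/4,T:87/4):239/16):289/32,W:289/32)
total length: 1595/16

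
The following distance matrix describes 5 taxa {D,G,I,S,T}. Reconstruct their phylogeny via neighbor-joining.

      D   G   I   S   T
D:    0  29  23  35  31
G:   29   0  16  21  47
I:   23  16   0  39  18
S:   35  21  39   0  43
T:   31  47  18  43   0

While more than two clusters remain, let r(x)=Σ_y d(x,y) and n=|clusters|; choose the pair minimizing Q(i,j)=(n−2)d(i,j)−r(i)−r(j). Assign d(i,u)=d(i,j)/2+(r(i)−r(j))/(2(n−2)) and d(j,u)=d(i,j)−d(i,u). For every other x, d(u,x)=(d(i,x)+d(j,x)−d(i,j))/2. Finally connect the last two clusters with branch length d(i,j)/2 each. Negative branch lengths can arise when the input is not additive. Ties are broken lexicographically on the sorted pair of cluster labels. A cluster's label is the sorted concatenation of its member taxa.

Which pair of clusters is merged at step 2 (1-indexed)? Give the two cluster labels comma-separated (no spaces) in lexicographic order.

D,GS

iteration 1: select G,S (d=21, Q=-188); attach at lengths (19/3, 44/3); label the merged cluster GS
  updated: d(D,GS)=43/2, d(GS,I)=17, d(GS,T)=69/2
iteration 2: select D,GS (d=43/2, Q=-211/2); attach at lengths (91/8, 81/8); label the merged cluster DGS
  updated: d(DGS,I)=37/4, d(DGS,T)=22
iteration 3: select DGS,I (d=37/4, Q=-197/4); attach at lengths (53/8, 21/8); label the merged cluster DGIS
  updated: d(DGIS,T)=123/8
iteration 4: select DGIS,T (d=123/8); attach at lengths (123/16, 123/16); label the merged cluster DGIST
final tree: (((D:91/8,(G:19/3,S:44/3):81/8):53/8,I:21/8):123/16,T:123/16)
total length: 537/8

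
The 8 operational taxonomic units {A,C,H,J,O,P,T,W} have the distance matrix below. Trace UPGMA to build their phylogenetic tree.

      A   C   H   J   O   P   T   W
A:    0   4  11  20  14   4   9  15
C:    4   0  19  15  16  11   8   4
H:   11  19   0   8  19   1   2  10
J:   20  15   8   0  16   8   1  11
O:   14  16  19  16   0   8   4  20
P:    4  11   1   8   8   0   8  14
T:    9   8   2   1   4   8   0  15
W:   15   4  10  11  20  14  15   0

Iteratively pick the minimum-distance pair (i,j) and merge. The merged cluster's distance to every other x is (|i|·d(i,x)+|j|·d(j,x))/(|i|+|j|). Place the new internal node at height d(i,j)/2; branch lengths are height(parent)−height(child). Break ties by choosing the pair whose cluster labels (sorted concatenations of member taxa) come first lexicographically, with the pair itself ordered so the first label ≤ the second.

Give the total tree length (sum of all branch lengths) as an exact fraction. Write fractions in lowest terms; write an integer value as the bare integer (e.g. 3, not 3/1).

iteration 1: select H,P (d=1); attach at lengths (1/2, 1/2); label the merged cluster HP
  updated: d(A,HP)=15/2, d(C,HP)=15, d(HP,J)=8, d(HP,O)=27/2, d(HP,T)=5, d(HP,W)=12
iteration 2: select J,T (d=1); attach at lengths (1/2, 1/2); label the merged cluster JT
  updated: d(A,JT)=29/2, d(C,JT)=23/2, d(HP,JT)=13/2, d(JT,O)=10, d(JT,W)=13
iteration 3: select A,C (d=4); attach at lengths (2, 2); label the merged cluster AC
  updated: d(AC,HP)=45/4, d(AC,JT)=13, d(AC,O)=15, d(AC,W)=19/2
iteration 4: select HP,JT (d=13/2); attach at lengths (11/4, 11/4); label the merged cluster HJPT
  updated: d(AC,HJPT)=97/8, d(HJPT,O)=47/4, d(HJPT,W)=25/2
iteration 5: select AC,W (d=19/2); attach at lengths (11/4, 19/4); label the merged cluster ACW
  updated: d(ACW,HJPT)=49/4, d(ACW,O)=50/3
iteration 6: select HJPT,O (d=47/4); attach at lengths (21/8, 47/8); label the merged cluster HJOPT
  updated: d(ACW,HJOPT)=197/15
iteration 7: select ACW,HJOPT (d=197/15); attach at lengths (109/60, 83/120); label the merged cluster ACHJOPTW
final tree: (((A:2,C:2):11/4,W:19/4):109/60,(((H:1/2,P:1/2):11/4,(J:1/2,T:1/2):11/4):21/8,O:47/8):83/120)
total length: 3601/120

3601/120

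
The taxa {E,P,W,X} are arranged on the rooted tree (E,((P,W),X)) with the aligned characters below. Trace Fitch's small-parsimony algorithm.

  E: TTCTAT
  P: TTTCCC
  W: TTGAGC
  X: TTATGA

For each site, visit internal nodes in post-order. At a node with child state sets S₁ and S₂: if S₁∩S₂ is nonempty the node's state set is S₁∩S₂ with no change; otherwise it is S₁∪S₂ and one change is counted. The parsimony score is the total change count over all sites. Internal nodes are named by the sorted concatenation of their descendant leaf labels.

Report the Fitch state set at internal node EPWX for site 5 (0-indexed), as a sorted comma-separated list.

site 0, node PW: P={T} ∩ W={T} → {T} (+0)
site 0, node PWX: PW={T} ∩ X={T} → {T} (+0)
site 0, node EPWX: E={T} ∩ PWX={T} → {T} (+0)
site 1, node PW: P={T} ∩ W={T} → {T} (+0)
site 1, node PWX: PW={T} ∩ X={T} → {T} (+0)
site 1, node EPWX: E={T} ∩ PWX={T} → {T} (+0)
site 2, node PW: P={T} ∪ W={G} → {G,T} (+1)
site 2, node PWX: PW={G,T} ∪ X={A} → {A,G,T} (+1)
site 2, node EPWX: E={C} ∪ PWX={A,G,T} → {A,C,G,T} (+1)
site 3, node PW: P={C} ∪ W={A} → {A,C} (+1)
site 3, node PWX: PW={A,C} ∪ X={T} → {A,C,T} (+1)
site 3, node EPWX: E={T} ∩ PWX={A,C,T} → {T} (+0)
site 4, node PW: P={C} ∪ W={G} → {C,G} (+1)
site 4, node PWX: PW={C,G} ∩ X={G} → {G} (+0)
site 4, node EPWX: E={A} ∪ PWX={G} → {A,G} (+1)
site 5, node PW: P={C} ∩ W={C} → {C} (+0)
site 5, node PWX: PW={C} ∪ X={A} → {A,C} (+1)
site 5, node EPWX: E={T} ∪ PWX={A,C} → {A,C,T} (+1)
per-site changes: [0, 0, 3, 2, 2, 2]; total = 9

A,C,T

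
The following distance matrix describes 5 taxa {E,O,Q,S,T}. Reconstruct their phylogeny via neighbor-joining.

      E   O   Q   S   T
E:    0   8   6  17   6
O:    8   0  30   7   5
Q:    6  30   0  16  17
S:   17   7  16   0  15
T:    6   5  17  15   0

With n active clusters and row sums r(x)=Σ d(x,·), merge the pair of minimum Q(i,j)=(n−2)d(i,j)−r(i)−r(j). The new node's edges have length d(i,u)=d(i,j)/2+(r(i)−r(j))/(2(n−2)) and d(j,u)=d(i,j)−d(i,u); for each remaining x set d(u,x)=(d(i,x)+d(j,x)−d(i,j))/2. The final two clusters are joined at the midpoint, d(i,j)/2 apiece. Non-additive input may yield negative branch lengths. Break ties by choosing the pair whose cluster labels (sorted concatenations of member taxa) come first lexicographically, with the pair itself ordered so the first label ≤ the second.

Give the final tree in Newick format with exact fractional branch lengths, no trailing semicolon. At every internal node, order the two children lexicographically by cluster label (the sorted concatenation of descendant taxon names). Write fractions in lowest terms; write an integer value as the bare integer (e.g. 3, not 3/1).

((((E:-7/3,Q:25/3):53/8,T:15/8):37/8,O:13/8):43/16,S:43/16)

step 1: merge (E,Q) at d=6, Q=-88; branch lengths E→-7/3, Q→25/3; new cluster EQ
  updated: d(EQ,O)=16, d(EQ,S)=27/2, d(EQ,T)=17/2
step 2: merge (EQ,T) at d=17/2, Q=-99/2; branch lengths EQ→53/8, T→15/8; new cluster EQT
  updated: d(EQT,O)=25/4, d(EQT,S)=10
step 3: merge (EQT,O) at d=25/4, Q=-93/4; branch lengths EQT→37/8, O→13/8; new cluster EOQT
  updated: d(EOQT,S)=43/8
step 4: merge (EOQT,S) at d=43/8; branch lengths EOQT→43/16, S→43/16; new cluster EOQST
final tree: ((((E:-7/3,Q:25/3):53/8,T:15/8):37/8,O:13/8):43/16,S:43/16)
total length: 209/8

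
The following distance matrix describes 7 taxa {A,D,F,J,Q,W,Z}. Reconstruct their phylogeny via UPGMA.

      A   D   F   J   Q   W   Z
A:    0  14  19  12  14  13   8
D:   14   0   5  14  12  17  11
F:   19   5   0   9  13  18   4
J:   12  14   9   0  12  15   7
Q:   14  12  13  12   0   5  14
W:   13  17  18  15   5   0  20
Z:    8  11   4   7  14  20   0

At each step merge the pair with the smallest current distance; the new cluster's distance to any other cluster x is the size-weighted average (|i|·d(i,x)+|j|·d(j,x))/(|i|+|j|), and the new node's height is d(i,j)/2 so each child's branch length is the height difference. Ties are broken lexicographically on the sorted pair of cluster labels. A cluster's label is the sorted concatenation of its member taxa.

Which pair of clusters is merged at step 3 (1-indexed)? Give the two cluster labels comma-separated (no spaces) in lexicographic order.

D,FZ

1. join F+Z (d=4) ⇒ FZ; edges |F|=2, |Z|=2
  updated: d(A,FZ)=27/2, d(D,FZ)=8, d(FZ,J)=8, d(FZ,Q)=27/2, d(FZ,W)=19
2. join Q+W (d=5) ⇒ QW; edges |Q|=5/2, |W|=5/2
  updated: d(A,QW)=27/2, d(D,QW)=29/2, d(FZ,QW)=65/4, d(J,QW)=27/2
3. join D+FZ (d=8) ⇒ DFZ; edges |D|=4, |FZ|=2
  updated: d(A,DFZ)=41/3, d(DFZ,J)=10, d(DFZ,QW)=47/3
4. join DFZ+J (d=10) ⇒ DFJZ; edges |DFZ|=1, |J|=5
  updated: d(A,DFJZ)=53/4, d(DFJZ,QW)=121/8
5. join A+DFJZ (d=53/4) ⇒ ADFJZ; edges |A|=53/8, |DFJZ|=13/8
  updated: d(ADFJZ,QW)=74/5
6. join ADFJZ+QW (d=74/5) ⇒ ADFJQWZ; edges |ADFJZ|=31/40, |QW|=49/10
final tree: ((A:53/8,((D:4,(F:2,Z:2):2):1,J:5):13/8):31/40,(Q:5/2,W:5/2):49/10)
total length: 1397/40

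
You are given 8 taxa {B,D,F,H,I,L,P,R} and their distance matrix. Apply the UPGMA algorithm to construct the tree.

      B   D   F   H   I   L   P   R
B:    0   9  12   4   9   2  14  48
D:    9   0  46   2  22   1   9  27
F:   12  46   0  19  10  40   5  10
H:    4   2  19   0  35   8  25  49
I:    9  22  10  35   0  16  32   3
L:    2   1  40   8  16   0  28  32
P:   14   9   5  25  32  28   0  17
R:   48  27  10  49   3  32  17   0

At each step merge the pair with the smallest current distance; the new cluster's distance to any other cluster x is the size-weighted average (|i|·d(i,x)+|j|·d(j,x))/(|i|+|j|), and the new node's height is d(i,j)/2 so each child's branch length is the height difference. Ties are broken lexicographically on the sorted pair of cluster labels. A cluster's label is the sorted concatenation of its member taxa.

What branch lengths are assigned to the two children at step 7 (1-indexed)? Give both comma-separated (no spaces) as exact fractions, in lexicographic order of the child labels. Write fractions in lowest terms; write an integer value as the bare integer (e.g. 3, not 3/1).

step 1: merge (D,L) at d=1; branch lengths D→1/2, L→1/2; new cluster DL
  updated: d(B,DL)=11/2, d(DL,F)=43, d(DL,H)=5, d(DL,I)=19, d(DL,P)=37/2, d(DL,R)=59/2
step 2: merge (I,R) at d=3; branch lengths I→3/2, R→3/2; new cluster IR
  updated: d(B,IR)=57/2, d(DL,IR)=97/4, d(F,IR)=10, d(H,IR)=42, d(IR,P)=49/2
step 3: merge (B,H) at d=4; branch lengths B→2, H→2; new cluster BH
  updated: d(BH,DL)=21/4, d(BH,F)=31/2, d(BH,IR)=141/4, d(BH,P)=39/2
step 4: merge (F,P) at d=5; branch lengths F→5/2, P→5/2; new cluster FP
  updated: d(BH,FP)=35/2, d(DL,FP)=123/4, d(FP,IR)=69/4
step 5: merge (BH,DL) at d=21/4; branch lengths BH→5/8, DL→17/8; new cluster BDHL
  updated: d(BDHL,FP)=193/8, d(BDHL,IR)=119/4
step 6: merge (FP,IR) at d=69/4; branch lengths FP→49/8, IR→57/8; new cluster FIPR
  updated: d(BDHL,FIPR)=431/16
step 7: merge (BDHL,FIPR) at d=431/16; branch lengths BDHL→347/32, FIPR→155/32; new cluster BDFHILPR
final tree: (((B:2,H:2):5/8,(D:1/2,L:1/2):17/8):347/32,((F:5/2,P:5/2):49/8,(I:3/2,R:3/2):57/8):155/32)
total length: 715/16

347/32,155/32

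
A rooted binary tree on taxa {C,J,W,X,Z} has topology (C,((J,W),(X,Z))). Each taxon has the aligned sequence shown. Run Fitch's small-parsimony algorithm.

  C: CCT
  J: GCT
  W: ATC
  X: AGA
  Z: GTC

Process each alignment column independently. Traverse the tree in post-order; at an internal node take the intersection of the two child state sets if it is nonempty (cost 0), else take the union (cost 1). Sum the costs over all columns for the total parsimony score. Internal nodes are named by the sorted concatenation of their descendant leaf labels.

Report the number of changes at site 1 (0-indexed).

3

site 0, node JW: J={G} ∪ W={A} → {A,G} (+1)
site 0, node XZ: X={A} ∪ Z={G} → {A,G} (+1)
site 0, node JWXZ: JW={A,G} ∩ XZ={A,G} → {A,G} (+0)
site 0, node CJWXZ: C={C} ∪ JWXZ={A,G} → {A,C,G} (+1)
site 1, node JW: J={C} ∪ W={T} → {C,T} (+1)
site 1, node XZ: X={G} ∪ Z={T} → {G,T} (+1)
site 1, node JWXZ: JW={C,T} ∩ XZ={G,T} → {T} (+0)
site 1, node CJWXZ: C={C} ∪ JWXZ={T} → {C,T} (+1)
site 2, node JW: J={T} ∪ W={C} → {C,T} (+1)
site 2, node XZ: X={A} ∪ Z={C} → {A,C} (+1)
site 2, node JWXZ: JW={C,T} ∩ XZ={A,C} → {C} (+0)
site 2, node CJWXZ: C={T} ∪ JWXZ={C} → {C,T} (+1)
per-site changes: [3, 3, 3]; total = 9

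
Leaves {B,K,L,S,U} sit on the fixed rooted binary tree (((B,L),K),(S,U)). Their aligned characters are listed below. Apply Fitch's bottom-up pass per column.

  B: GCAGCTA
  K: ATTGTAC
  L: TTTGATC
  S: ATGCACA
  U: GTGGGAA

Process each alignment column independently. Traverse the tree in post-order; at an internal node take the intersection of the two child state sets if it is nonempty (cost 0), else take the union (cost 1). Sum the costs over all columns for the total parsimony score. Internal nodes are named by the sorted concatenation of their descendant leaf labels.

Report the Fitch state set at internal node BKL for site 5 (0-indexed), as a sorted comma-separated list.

site 0, node BL: B={G} ∪ L={T} → {G,T} (+1)
site 0, node BKL: BL={G,T} ∪ K={A} → {A,G,T} (+1)
site 0, node SU: S={A} ∪ U={G} → {A,G} (+1)
site 0, node BKLSU: BKL={A,G,T} ∩ SU={A,G} → {A,G} (+0)
site 1, node BL: B={C} ∪ L={T} → {C,T} (+1)
site 1, node BKL: BL={C,T} ∩ K={T} → {T} (+0)
site 1, node SU: S={T} ∩ U={T} → {T} (+0)
site 1, node BKLSU: BKL={T} ∩ SU={T} → {T} (+0)
site 2, node BL: B={A} ∪ L={T} → {A,T} (+1)
site 2, node BKL: BL={A,T} ∩ K={T} → {T} (+0)
site 2, node SU: S={G} ∩ U={G} → {G} (+0)
site 2, node BKLSU: BKL={T} ∪ SU={G} → {G,T} (+1)
site 3, node BL: B={G} ∩ L={G} → {G} (+0)
site 3, node BKL: BL={G} ∩ K={G} → {G} (+0)
site 3, node SU: S={C} ∪ U={G} → {C,G} (+1)
site 3, node BKLSU: BKL={G} ∩ SU={C,G} → {G} (+0)
site 4, node BL: B={C} ∪ L={A} → {A,C} (+1)
site 4, node BKL: BL={A,C} ∪ K={T} → {A,C,T} (+1)
site 4, node SU: S={A} ∪ U={G} → {A,G} (+1)
site 4, node BKLSU: BKL={A,C,T} ∩ SU={A,G} → {A} (+0)
site 5, node BL: B={T} ∩ L={T} → {T} (+0)
site 5, node BKL: BL={T} ∪ K={A} → {A,T} (+1)
site 5, node SU: S={C} ∪ U={A} → {A,C} (+1)
site 5, node BKLSU: BKL={A,T} ∩ SU={A,C} → {A} (+0)
site 6, node BL: B={A} ∪ L={C} → {A,C} (+1)
site 6, node BKL: BL={A,C} ∩ K={C} → {C} (+0)
site 6, node SU: S={A} ∩ U={A} → {A} (+0)
site 6, node BKLSU: BKL={C} ∪ SU={A} → {A,C} (+1)
per-site changes: [3, 1, 2, 1, 3, 2, 2]; total = 14

A,T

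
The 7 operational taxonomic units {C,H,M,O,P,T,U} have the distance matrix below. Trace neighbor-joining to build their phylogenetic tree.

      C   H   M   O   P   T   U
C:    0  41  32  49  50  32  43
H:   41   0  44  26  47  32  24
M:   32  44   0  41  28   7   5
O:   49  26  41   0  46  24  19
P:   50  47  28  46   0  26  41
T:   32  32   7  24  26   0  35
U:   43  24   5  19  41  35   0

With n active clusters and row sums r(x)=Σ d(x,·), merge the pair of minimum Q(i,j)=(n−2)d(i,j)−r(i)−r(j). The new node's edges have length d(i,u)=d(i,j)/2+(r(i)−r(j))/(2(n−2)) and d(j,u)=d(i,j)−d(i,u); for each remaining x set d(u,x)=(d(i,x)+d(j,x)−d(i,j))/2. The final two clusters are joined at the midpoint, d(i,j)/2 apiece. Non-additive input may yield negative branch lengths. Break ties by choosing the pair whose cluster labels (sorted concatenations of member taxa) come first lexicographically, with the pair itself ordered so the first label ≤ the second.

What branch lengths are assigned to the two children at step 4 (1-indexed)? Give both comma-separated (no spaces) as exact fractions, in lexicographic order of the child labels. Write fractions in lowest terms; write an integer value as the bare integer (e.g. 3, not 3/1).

1. join M+U (d=5, Q=-299) ⇒ MU; edges |M|=3/2, |U|=7/2
  updated: d(C,MU)=35, d(H,MU)=63/2, d(MU,O)=55/2, d(MU,P)=32, d(MU,T)=37/2
2. join H+O (d=26, Q=-246) ⇒ HO; edges |H|=109/8, |O|=99/8
  updated: d(C,HO)=32, d(HO,MU)=33/2, d(HO,P)=67/2, d(HO,T)=15
3. join P+T (d=26, Q=-155) ⇒ PT; edges |P|=64/3, |T|=14/3
  updated: d(C,PT)=28, d(HO,PT)=45/4, d(MU,PT)=49/4
4. join C+HO (d=32, Q=-363/4) ⇒ CHO; edges |C|=397/16, |HO|=115/16
  updated: d(CHO,MU)=39/4, d(CHO,PT)=29/8
5. join CHO+MU (d=39/4, Q=-205/8) ⇒ CHMOU; edges |CHO|=9/16, |MU|=147/16
  updated: d(CHMOU,PT)=49/16
6. join CHMOU+PT (d=49/16) ⇒ CHMOPTU; edges |CHMOU|=49/32, |PT|=49/32
final tree: (((C:397/16,(H:109/8,O:99/8):115/16):9/16,(M:3/2,U:7/2):147/16):49/32,(P:64/3,T:14/3):49/32)
total length: 1629/16

397/16,115/16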